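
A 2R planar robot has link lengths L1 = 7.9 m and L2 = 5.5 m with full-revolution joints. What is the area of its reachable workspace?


r_max = L1 + L2 = 13.4 m
r_min = |L1 - L2| = 2.4 m
Area = pi*(r_max^2 - r_min^2)
= pi*(179.56 - 5.76)
= pi * 173.8
= 546.0088 m^2


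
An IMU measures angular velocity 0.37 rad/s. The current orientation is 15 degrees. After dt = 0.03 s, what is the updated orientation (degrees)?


delta_theta = w * dt = 0.37 * 0.03 = 0.0111 rad
= 0.636 deg
theta_new = 15 + 0.636 = 15.636 deg


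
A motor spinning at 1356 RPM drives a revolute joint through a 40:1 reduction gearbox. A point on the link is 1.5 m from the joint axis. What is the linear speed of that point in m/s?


omega_motor = 1356 * 2*pi/60 = 142.0 rad/s
omega_joint = omega_motor / 40 = 3.55 rad/s
v = omega_joint * r = 3.55 * 1.5
= 5.325 m/s


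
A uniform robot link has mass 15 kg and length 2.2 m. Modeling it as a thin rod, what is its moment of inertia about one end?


I = (1/3) * m * L^2
= (1/3) * 15 * 2.2^2
= 0.333333 * 15 * 4.84
= 24.2 kg*m^2


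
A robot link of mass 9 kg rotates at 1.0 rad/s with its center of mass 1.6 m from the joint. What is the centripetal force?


F = m * omega^2 * r
= 9 * 1.0^2 * 1.6
= 9 * 1.0 * 1.6
= 14.4 N


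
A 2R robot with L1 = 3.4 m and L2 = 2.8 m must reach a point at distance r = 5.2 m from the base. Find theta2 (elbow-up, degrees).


cos(theta2) = (r^2 - L1^2 - L2^2) / (2*L1*L2)
cos(theta2) = (27.04 - 11.56 - 7.84) / 19.04
cos(theta2) = 0.401261
theta2 = 66.343 degrees


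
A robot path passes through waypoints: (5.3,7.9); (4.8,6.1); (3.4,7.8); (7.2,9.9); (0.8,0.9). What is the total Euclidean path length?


Segment lengths:
  seg1 = sqrt((-0.5)^2 + (-1.8)^2) = 1.8682
  seg2 = sqrt((-1.4)^2 + (1.7)^2) = 2.2023
  seg3 = sqrt((3.8)^2 + (2.1)^2) = 4.3417
  seg4 = sqrt((-6.4)^2 + (-9.0)^2) = 11.0436
Total = 19.4556


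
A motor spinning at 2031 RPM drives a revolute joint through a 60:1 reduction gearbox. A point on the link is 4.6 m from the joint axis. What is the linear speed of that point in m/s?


omega_motor = 2031 * 2*pi/60 = 212.6858 rad/s
omega_joint = omega_motor / 60 = 3.5448 rad/s
v = omega_joint * r = 3.5448 * 4.6
= 16.3059 m/s


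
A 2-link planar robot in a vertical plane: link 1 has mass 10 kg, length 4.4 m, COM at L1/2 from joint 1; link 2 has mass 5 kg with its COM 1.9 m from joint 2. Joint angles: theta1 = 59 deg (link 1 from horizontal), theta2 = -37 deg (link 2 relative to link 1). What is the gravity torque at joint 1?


Horizontal distance from joint 1 to link-1 COM:
  x_c1 = (L1/2)*cos(t1) = 2.2 * 0.515 = 1.1331 m
Horizontal distance from joint 1 to link-2 COM:
  x_c2 = L1*cos(t1) + Lc2*cos(t1+t2)
       = 4.4*0.515 + 1.9*0.9272 = 4.0278 m
tau1 = m1*g*x_c1 + m2*g*x_c2
     = 10*9.81*1.1331 + 5*9.81*4.0278
     = 111.1555 + 197.5644
     = 308.7199 Nm


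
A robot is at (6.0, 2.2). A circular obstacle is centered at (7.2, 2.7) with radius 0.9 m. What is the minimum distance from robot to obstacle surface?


center_dist = sqrt((6.0-7.2)^2 + (2.2-2.7)^2)
= sqrt(1.44 + 0.25)
= 1.3
min_dist = center_dist - radius = 1.3 - 0.9 = 0.4 m


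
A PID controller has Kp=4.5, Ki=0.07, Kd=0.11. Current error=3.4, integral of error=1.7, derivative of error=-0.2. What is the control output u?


u = Kp*e + Ki*int(e) + Kd*de/dt
= 4.5*3.4 + 0.07*1.7 + 0.11*(-0.2)
= 15.3 + 0.119 + -0.022
= 15.397


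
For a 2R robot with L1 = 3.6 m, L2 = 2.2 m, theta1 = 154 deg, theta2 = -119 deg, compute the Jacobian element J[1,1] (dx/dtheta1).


J[1,1] = -L1*sin(t1) - L2*sin(t1+t2)
= -3.6*sin(154) - 2.2*sin(35)
= -2.84


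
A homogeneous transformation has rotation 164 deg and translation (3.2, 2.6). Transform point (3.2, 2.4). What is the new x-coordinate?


x' = cos(theta)*px - sin(theta)*py + tx
= -0.9613*3.2 - 0.2756*2.4 + 3.2
= -0.5376


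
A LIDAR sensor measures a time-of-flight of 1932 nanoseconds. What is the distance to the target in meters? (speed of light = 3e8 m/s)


tof = 1932 ns = 1.932e-06 s
dist = c * tof / 2
= 3e8 * 1.932e-06 / 2
= 289.8 m


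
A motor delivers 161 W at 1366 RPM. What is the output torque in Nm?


omega = 1366 * 2*pi/60 = 143.0472 rad/s
tau = P / omega = 161 / 143.0472
= 1.1255 Nm


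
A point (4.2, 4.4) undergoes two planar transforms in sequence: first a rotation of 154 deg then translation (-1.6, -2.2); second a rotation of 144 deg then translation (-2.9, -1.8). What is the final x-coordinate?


After transform 1:
x1 = cos(154)*4.2 - sin(154)*4.4 + -1.6 = -7.3038
y1 = sin(154)*4.2 + cos(154)*4.4 + -2.2 = -4.3135
After transform 2:
x2 = cos(144)*-7.3038 - sin(144)*-4.3135 + -2.9
= 5.5443


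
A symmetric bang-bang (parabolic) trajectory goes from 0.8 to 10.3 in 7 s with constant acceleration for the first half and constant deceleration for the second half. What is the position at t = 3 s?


Symmetric rest-to-rest: each phase covers (pf-p0)/2 in time T/2. 0.5*a*(T/2)^2 = (pf-p0)/2 => a = 4*(pf-p0)/T^2
a = 4*(10.3-0.8)/7^2 = 0.7755
t = 3 is in the acceleration phase (t <= T/2).
p = p0 + 0.5*a*t^2 = 0.8 + 0.5*0.7755*3^2
= 4.2898


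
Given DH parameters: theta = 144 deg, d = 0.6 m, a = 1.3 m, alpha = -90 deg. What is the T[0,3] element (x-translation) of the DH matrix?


T[0,3] = a * cos(theta)
= 1.3 * cos(144 deg)
= 1.3 * -0.809
= -1.0517


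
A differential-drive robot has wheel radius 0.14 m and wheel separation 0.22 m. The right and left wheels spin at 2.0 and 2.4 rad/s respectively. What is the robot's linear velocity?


vR = r*wR = 0.14*2.0 = 0.28 m/s
vL = r*wL = 0.14*2.4 = 0.336 m/s
v = (vR+vL)/2 = 0.308 m/s
omega = (vR-vL)/L = -0.2545 rad/s
linear velocity = 0.308 m/s


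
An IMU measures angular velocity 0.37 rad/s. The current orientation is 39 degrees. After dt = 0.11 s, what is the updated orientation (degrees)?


delta_theta = w * dt = 0.37 * 0.11 = 0.0407 rad
= 2.3319 deg
theta_new = 39 + 2.3319 = 41.3319 deg


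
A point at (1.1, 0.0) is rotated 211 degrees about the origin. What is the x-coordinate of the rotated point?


x' = x*cos(theta) - y*sin(theta)
cos(211 deg) = -0.8572, sin(211 deg) = -0.515
x' = 1.1 * -0.8572 - 0.0 * -0.515
= -0.9429 - -0.0
= -0.9429


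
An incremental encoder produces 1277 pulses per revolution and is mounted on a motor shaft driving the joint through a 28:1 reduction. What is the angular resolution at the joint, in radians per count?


counts per rev = 1277
effective counts at joint = 1277 * 28 = 35756
resolution = 2*pi / 35756
= 1.7572e-04 rad/count


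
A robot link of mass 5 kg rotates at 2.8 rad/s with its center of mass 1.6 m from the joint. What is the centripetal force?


F = m * omega^2 * r
= 5 * 2.8^2 * 1.6
= 5 * 7.84 * 1.6
= 62.72 N


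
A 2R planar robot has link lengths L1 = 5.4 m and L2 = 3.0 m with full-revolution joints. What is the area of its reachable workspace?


r_max = L1 + L2 = 8.4 m
r_min = |L1 - L2| = 2.4 m
Area = pi*(r_max^2 - r_min^2)
= pi*(70.56 - 5.76)
= pi * 64.8
= 203.5752 m^2


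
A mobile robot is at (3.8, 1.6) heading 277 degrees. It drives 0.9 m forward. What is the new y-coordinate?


y_new = y0 + d*sin(theta)
= 1.6 + 0.9*sin(277)
= 1.6 + -0.8933
= 0.7067


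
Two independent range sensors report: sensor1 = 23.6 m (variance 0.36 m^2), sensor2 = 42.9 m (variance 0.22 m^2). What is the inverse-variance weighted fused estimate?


w1 = (1/var1) / (1/var1 + 1/var2)
   = 2.7778 / (2.7778 + 4.5455) = 0.3793
w2 = 1 - w1 = 0.6207
fused = w1*s1 + w2*s2 = 8.9517 + 26.6276
= 35.5793 m


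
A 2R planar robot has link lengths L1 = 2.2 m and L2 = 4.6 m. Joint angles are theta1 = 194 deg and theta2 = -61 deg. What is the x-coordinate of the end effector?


Convert angles to radians: theta1 = 3.3859, theta2 = -1.0647
x = L1*cos(theta1) + L2*cos(theta1+theta2)
x = -2.1347 + -3.1372
x = -5.2718


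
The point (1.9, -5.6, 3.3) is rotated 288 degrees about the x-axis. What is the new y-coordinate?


Rotation about x-axis: y' = y*cos(theta) - z*sin(theta)
= -5.6 * 0.309 - 3.3 * -0.9511
= 1.408


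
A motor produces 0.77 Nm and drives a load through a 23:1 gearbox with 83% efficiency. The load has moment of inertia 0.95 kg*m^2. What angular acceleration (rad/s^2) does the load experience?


tau_out = tau_motor * N * eta
= 0.77 * 23 * 0.83 = 14.6993 Nm
alpha = tau_out / I = 14.6993 / 0.95
= 15.4729 rad/s^2


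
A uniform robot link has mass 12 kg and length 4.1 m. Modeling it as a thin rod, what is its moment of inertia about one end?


I = (1/3) * m * L^2
= (1/3) * 12 * 4.1^2
= 0.333333 * 12 * 16.81
= 67.24 kg*m^2


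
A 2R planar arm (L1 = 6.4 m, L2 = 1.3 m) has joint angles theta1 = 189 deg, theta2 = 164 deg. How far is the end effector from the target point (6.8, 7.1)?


End effector via forward kinematics:
x = L1*cos(t1) + L2*cos(t1+t2) = -5.0309
y = L1*sin(t1) + L2*sin(t1+t2) = -1.1596
Distance to target:
d = sqrt((6.8 - -5.0309)^2 + (7.1 - -1.1596)^2)
= sqrt(139.9701 + 68.2212)
= 14.4288 m


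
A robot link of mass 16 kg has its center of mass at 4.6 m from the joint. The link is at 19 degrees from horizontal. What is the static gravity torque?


tau = m*g*L*cos(angle)
= 16 * 9.81 * 4.6 * cos(19 deg)
= 16 * 9.81 * 4.6 * 0.9455
= 682.6795 Nm


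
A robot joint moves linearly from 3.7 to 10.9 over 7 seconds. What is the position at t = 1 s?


s = t/T = 1/7 = 0.1429
p(t) = p0 + (pf-p0)*s
= 3.7 + (10.9 - 3.7) * 0.1429
= 4.7286


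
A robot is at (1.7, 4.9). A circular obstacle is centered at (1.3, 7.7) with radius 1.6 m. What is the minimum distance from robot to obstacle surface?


center_dist = sqrt((1.7-1.3)^2 + (4.9-7.7)^2)
= sqrt(0.16 + 7.84)
= 2.8284
min_dist = center_dist - radius = 2.8284 - 1.6 = 1.2284 m


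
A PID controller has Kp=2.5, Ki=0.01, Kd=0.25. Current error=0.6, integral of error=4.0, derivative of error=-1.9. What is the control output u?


u = Kp*e + Ki*int(e) + Kd*de/dt
= 2.5*0.6 + 0.01*4.0 + 0.25*(-1.9)
= 1.5 + 0.04 + -0.475
= 1.065


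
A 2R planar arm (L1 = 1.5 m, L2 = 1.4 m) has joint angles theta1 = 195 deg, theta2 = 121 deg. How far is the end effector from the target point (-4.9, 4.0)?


End effector via forward kinematics:
x = L1*cos(t1) + L2*cos(t1+t2) = -0.4418
y = L1*sin(t1) + L2*sin(t1+t2) = -1.3608
Distance to target:
d = sqrt((-4.9 - -0.4418)^2 + (4.0 - -1.3608)^2)
= sqrt(19.8754 + 28.7376)
= 6.9723 m


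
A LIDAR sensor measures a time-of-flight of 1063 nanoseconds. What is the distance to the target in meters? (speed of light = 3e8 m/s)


tof = 1063 ns = 1.063e-06 s
dist = c * tof / 2
= 3e8 * 1.063e-06 / 2
= 159.45 m


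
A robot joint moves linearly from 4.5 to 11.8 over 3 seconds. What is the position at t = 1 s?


s = t/T = 1/3 = 0.3333
p(t) = p0 + (pf-p0)*s
= 4.5 + (11.8 - 4.5) * 0.3333
= 6.9333


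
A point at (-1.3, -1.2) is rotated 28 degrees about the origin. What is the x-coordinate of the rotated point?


x' = x*cos(theta) - y*sin(theta)
cos(28 deg) = 0.8829, sin(28 deg) = 0.4695
x' = -1.3 * 0.8829 - -1.2 * 0.4695
= -1.1478 - -0.5634
= -0.5845


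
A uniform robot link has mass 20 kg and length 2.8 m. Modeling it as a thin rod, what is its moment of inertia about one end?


I = (1/3) * m * L^2
= (1/3) * 20 * 2.8^2
= 0.333333 * 20 * 7.84
= 52.2667 kg*m^2


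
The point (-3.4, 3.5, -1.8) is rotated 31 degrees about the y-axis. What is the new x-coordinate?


Rotation about y-axis: x' = x*cos(theta) + z*sin(theta)
= -3.4 * 0.8572 + -1.8 * 0.515
= -3.8414


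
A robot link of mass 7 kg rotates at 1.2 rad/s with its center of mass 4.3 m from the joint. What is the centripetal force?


F = m * omega^2 * r
= 7 * 1.2^2 * 4.3
= 7 * 1.44 * 4.3
= 43.344 N


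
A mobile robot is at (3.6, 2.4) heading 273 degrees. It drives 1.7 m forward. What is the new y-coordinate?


y_new = y0 + d*sin(theta)
= 2.4 + 1.7*sin(273)
= 2.4 + -1.6977
= 0.7023


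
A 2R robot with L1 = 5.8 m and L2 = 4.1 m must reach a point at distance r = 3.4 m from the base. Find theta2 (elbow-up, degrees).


cos(theta2) = (r^2 - L1^2 - L2^2) / (2*L1*L2)
cos(theta2) = (11.56 - 33.64 - 16.81) / 47.56
cos(theta2) = -0.817704
theta2 = 144.8556 degrees


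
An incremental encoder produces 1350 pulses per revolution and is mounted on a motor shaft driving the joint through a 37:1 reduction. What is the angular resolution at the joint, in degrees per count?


counts per rev = 1350
effective counts at joint = 1350 * 37 = 49950
resolution = 360 / 49950
= 0.0072 deg/count


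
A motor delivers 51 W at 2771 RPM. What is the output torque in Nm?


omega = 2771 * 2*pi/60 = 290.1784 rad/s
tau = P / omega = 51 / 290.1784
= 0.1758 Nm


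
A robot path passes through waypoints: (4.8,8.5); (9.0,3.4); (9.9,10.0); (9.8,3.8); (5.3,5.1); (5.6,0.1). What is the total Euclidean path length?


Segment lengths:
  seg1 = sqrt((4.2)^2 + (-5.1)^2) = 6.6068
  seg2 = sqrt((0.9)^2 + (6.6)^2) = 6.6611
  seg3 = sqrt((-0.1)^2 + (-6.2)^2) = 6.2008
  seg4 = sqrt((-4.5)^2 + (1.3)^2) = 4.684
  seg5 = sqrt((0.3)^2 + (-5.0)^2) = 5.009
Total = 29.1617


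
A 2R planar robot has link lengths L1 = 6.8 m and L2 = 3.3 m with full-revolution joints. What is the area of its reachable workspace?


r_max = L1 + L2 = 10.1 m
r_min = |L1 - L2| = 3.5 m
Area = pi*(r_max^2 - r_min^2)
= pi*(102.01 - 12.25)
= pi * 89.76
= 281.9894 m^2


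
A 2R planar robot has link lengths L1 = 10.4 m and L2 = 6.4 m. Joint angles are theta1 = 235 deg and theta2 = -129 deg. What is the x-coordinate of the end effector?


Convert angles to radians: theta1 = 4.1015, theta2 = -2.2515
x = L1*cos(theta1) + L2*cos(theta1+theta2)
x = -5.9652 + -1.7641
x = -7.7293


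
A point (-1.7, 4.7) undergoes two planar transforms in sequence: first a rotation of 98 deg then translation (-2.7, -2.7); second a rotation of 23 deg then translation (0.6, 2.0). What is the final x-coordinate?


After transform 1:
x1 = cos(98)*-1.7 - sin(98)*4.7 + -2.7 = -7.1177
y1 = sin(98)*-1.7 + cos(98)*4.7 + -2.7 = -5.0376
After transform 2:
x2 = cos(23)*-7.1177 - sin(23)*-5.0376 + 0.6
= -3.9835


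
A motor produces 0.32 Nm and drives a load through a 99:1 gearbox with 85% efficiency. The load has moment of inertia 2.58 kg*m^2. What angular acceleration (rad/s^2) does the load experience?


tau_out = tau_motor * N * eta
= 0.32 * 99 * 0.85 = 26.928 Nm
alpha = tau_out / I = 26.928 / 2.58
= 10.4372 rad/s^2


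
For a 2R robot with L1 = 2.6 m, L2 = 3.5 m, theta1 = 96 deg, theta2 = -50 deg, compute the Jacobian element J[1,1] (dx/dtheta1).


J[1,1] = -L1*sin(t1) - L2*sin(t1+t2)
= -2.6*sin(96) - 3.5*sin(46)
= -5.1034


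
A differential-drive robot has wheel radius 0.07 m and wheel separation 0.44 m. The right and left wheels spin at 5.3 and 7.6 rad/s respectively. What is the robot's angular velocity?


vR = r*wR = 0.07*5.3 = 0.371 m/s
vL = r*wL = 0.07*7.6 = 0.532 m/s
v = (vR+vL)/2 = 0.4515 m/s
omega = (vR-vL)/L = -0.3659 rad/s
angular velocity = -0.3659 rad/s


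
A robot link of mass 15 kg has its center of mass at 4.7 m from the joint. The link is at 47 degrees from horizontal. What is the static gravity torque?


tau = m*g*L*cos(angle)
= 15 * 9.81 * 4.7 * cos(47 deg)
= 15 * 9.81 * 4.7 * 0.682
= 471.6735 Nm


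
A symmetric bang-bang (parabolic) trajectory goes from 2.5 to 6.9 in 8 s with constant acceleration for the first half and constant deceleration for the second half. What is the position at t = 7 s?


Symmetric rest-to-rest: each phase covers (pf-p0)/2 in time T/2. 0.5*a*(T/2)^2 = (pf-p0)/2 => a = 4*(pf-p0)/T^2
a = 4*(6.9-2.5)/8^2 = 0.275
t = 7 is in the deceleration phase (t > T/2).
p = pf - 0.5*a*(T-t)^2 = 6.9 - 0.5*0.275*1^2
= 6.7625


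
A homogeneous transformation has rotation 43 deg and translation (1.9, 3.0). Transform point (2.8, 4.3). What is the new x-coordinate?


x' = cos(theta)*px - sin(theta)*py + tx
= 0.7314*2.8 - 0.682*4.3 + 1.9
= 1.0152


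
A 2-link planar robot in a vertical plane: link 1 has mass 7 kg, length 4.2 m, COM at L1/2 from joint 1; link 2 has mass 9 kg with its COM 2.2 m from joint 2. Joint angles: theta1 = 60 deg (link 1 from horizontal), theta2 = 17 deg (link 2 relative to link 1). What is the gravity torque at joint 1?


Horizontal distance from joint 1 to link-1 COM:
  x_c1 = (L1/2)*cos(t1) = 2.1 * 0.5 = 1.05 m
Horizontal distance from joint 1 to link-2 COM:
  x_c2 = L1*cos(t1) + Lc2*cos(t1+t2)
       = 4.2*0.5 + 2.2*0.225 = 2.5949 m
tau1 = m1*g*x_c1 + m2*g*x_c2
     = 7*9.81*1.05 + 9*9.81*2.5949
     = 72.1035 + 229.103
     = 301.2065 Nm


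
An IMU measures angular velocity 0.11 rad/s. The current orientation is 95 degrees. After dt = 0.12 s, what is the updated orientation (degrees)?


delta_theta = w * dt = 0.11 * 0.12 = 0.0132 rad
= 0.7563 deg
theta_new = 95 + 0.7563 = 95.7563 deg


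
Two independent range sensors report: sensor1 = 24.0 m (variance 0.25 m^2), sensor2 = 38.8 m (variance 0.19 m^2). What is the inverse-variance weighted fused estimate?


w1 = (1/var1) / (1/var1 + 1/var2)
   = 4.0 / (4.0 + 5.2632) = 0.4318
w2 = 1 - w1 = 0.5682
fused = w1*s1 + w2*s2 = 10.3636 + 22.0455
= 32.4091 m


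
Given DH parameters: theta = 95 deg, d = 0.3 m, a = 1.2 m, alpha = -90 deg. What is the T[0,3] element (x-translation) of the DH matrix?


T[0,3] = a * cos(theta)
= 1.2 * cos(95 deg)
= 1.2 * -0.0872
= -0.1046


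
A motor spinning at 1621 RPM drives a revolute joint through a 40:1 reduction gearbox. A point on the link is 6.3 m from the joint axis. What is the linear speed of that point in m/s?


omega_motor = 1621 * 2*pi/60 = 169.7507 rad/s
omega_joint = omega_motor / 40 = 4.2438 rad/s
v = omega_joint * r = 4.2438 * 6.3
= 26.7357 m/s


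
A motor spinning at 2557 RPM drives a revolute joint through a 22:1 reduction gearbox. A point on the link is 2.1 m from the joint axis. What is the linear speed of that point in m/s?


omega_motor = 2557 * 2*pi/60 = 267.7684 rad/s
omega_joint = omega_motor / 22 = 12.1713 rad/s
v = omega_joint * r = 12.1713 * 2.1
= 25.5597 m/s


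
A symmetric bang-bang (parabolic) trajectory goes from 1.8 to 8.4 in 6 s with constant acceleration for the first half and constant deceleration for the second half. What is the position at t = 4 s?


Symmetric rest-to-rest: each phase covers (pf-p0)/2 in time T/2. 0.5*a*(T/2)^2 = (pf-p0)/2 => a = 4*(pf-p0)/T^2
a = 4*(8.4-1.8)/6^2 = 0.7333
t = 4 is in the deceleration phase (t > T/2).
p = pf - 0.5*a*(T-t)^2 = 8.4 - 0.5*0.7333*2^2
= 6.9333


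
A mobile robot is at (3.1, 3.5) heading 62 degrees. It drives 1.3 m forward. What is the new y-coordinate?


y_new = y0 + d*sin(theta)
= 3.5 + 1.3*sin(62)
= 3.5 + 1.1478
= 4.6478


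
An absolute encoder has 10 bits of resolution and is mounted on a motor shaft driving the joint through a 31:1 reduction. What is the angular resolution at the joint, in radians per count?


counts = 2^10 = 1024
effective counts at joint = 1024 * 31 = 31744
resolution = 2*pi / 31744
= 1.9793e-04 rad/count


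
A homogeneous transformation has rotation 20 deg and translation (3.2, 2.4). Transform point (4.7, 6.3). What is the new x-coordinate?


x' = cos(theta)*px - sin(theta)*py + tx
= 0.9397*4.7 - 0.342*6.3 + 3.2
= 5.4618


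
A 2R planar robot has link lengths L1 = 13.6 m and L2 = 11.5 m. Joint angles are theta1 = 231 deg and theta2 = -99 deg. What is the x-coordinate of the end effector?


Convert angles to radians: theta1 = 4.0317, theta2 = -1.7279
x = L1*cos(theta1) + L2*cos(theta1+theta2)
x = -8.5588 + -7.695
x = -16.2538


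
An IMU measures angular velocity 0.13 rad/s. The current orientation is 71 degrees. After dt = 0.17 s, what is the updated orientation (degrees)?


delta_theta = w * dt = 0.13 * 0.17 = 0.0221 rad
= 1.2662 deg
theta_new = 71 + 1.2662 = 72.2662 deg


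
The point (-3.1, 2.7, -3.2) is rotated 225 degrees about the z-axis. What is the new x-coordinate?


Rotation about z-axis: x' = x*cos(theta) - y*sin(theta)
= -3.1 * -0.7071 - 2.7 * -0.7071
= 4.1012


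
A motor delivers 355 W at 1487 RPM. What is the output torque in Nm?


omega = 1487 * 2*pi/60 = 155.7183 rad/s
tau = P / omega = 355 / 155.7183
= 2.2798 Nm


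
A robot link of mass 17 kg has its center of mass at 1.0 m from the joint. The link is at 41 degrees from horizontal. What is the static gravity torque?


tau = m*g*L*cos(angle)
= 17 * 9.81 * 1.0 * cos(41 deg)
= 17 * 9.81 * 1.0 * 0.7547
= 125.8629 Nm


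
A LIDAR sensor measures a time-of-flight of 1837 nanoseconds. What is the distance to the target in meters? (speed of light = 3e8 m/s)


tof = 1837 ns = 1.837e-06 s
dist = c * tof / 2
= 3e8 * 1.837e-06 / 2
= 275.55 m


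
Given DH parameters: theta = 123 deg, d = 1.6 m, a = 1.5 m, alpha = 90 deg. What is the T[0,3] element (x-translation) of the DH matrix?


T[0,3] = a * cos(theta)
= 1.5 * cos(123 deg)
= 1.5 * -0.5446
= -0.817


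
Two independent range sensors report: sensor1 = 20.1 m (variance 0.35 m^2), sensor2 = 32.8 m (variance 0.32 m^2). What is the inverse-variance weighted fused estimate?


w1 = (1/var1) / (1/var1 + 1/var2)
   = 2.8571 / (2.8571 + 3.125) = 0.4776
w2 = 1 - w1 = 0.5224
fused = w1*s1 + w2*s2 = 9.6 + 17.1343
= 26.7343 m


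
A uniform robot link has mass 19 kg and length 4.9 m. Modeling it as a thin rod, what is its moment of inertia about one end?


I = (1/3) * m * L^2
= (1/3) * 19 * 4.9^2
= 0.333333 * 19 * 24.01
= 152.0633 kg*m^2


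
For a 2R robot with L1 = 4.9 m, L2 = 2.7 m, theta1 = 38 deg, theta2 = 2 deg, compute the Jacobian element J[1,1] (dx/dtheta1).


J[1,1] = -L1*sin(t1) - L2*sin(t1+t2)
= -4.9*sin(38) - 2.7*sin(40)
= -4.7523


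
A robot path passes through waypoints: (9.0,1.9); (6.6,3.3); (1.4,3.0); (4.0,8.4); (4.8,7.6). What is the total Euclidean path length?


Segment lengths:
  seg1 = sqrt((-2.4)^2 + (1.4)^2) = 2.7785
  seg2 = sqrt((-5.2)^2 + (-0.3)^2) = 5.2086
  seg3 = sqrt((2.6)^2 + (5.4)^2) = 5.9933
  seg4 = sqrt((0.8)^2 + (-0.8)^2) = 1.1314
Total = 15.1118


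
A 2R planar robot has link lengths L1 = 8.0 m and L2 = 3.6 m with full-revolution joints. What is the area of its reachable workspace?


r_max = L1 + L2 = 11.6 m
r_min = |L1 - L2| = 4.4 m
Area = pi*(r_max^2 - r_min^2)
= pi*(134.56 - 19.36)
= pi * 115.2
= 361.9115 m^2


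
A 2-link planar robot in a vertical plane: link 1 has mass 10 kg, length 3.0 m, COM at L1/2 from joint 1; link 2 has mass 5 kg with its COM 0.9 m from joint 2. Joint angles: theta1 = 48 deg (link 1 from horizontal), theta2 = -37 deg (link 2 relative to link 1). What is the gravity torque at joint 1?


Horizontal distance from joint 1 to link-1 COM:
  x_c1 = (L1/2)*cos(t1) = 1.5 * 0.6691 = 1.0037 m
Horizontal distance from joint 1 to link-2 COM:
  x_c2 = L1*cos(t1) + Lc2*cos(t1+t2)
       = 3.0*0.6691 + 0.9*0.9816 = 2.8909 m
tau1 = m1*g*x_c1 + m2*g*x_c2
     = 10*9.81*1.0037 + 5*9.81*2.8909
     = 98.4626 + 141.7965
     = 240.2591 Nm


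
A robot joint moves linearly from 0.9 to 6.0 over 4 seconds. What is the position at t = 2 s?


s = t/T = 2/4 = 0.5
p(t) = p0 + (pf-p0)*s
= 0.9 + (6.0 - 0.9) * 0.5
= 3.45


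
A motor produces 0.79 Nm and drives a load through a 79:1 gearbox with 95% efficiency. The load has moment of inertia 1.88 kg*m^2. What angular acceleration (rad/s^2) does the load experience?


tau_out = tau_motor * N * eta
= 0.79 * 79 * 0.95 = 59.2895 Nm
alpha = tau_out / I = 59.2895 / 1.88
= 31.537 rad/s^2


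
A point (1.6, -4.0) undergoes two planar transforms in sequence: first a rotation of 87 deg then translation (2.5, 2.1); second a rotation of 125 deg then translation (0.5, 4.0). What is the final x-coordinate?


After transform 1:
x1 = cos(87)*1.6 - sin(87)*-4.0 + 2.5 = 6.5783
y1 = sin(87)*1.6 + cos(87)*-4.0 + 2.1 = 3.4885
After transform 2:
x2 = cos(125)*6.5783 - sin(125)*3.4885 + 0.5
= -6.1307


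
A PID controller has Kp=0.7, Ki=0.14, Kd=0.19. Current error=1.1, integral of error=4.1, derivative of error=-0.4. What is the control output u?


u = Kp*e + Ki*int(e) + Kd*de/dt
= 0.7*1.1 + 0.14*4.1 + 0.19*(-0.4)
= 0.77 + 0.574 + -0.076
= 1.268


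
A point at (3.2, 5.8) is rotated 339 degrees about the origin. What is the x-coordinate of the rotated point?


x' = x*cos(theta) - y*sin(theta)
cos(339 deg) = 0.9336, sin(339 deg) = -0.3584
x' = 3.2 * 0.9336 - 5.8 * -0.3584
= 2.9875 - -2.0785
= 5.066


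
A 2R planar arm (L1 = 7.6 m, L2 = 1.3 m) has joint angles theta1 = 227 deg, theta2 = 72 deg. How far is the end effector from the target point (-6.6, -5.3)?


End effector via forward kinematics:
x = L1*cos(t1) + L2*cos(t1+t2) = -4.5529
y = L1*sin(t1) + L2*sin(t1+t2) = -6.6953
Distance to target:
d = sqrt((-6.6 - -4.5529)^2 + (-5.3 - -6.6953)^2)
= sqrt(4.1905 + 1.9468)
= 2.4774 m


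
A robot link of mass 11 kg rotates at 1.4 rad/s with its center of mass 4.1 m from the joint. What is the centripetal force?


F = m * omega^2 * r
= 11 * 1.4^2 * 4.1
= 11 * 1.96 * 4.1
= 88.396 N


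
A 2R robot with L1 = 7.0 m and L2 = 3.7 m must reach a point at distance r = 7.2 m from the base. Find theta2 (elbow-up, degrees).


cos(theta2) = (r^2 - L1^2 - L2^2) / (2*L1*L2)
cos(theta2) = (51.84 - 49.0 - 13.69) / 51.8
cos(theta2) = -0.209459
theta2 = 102.0907 degrees


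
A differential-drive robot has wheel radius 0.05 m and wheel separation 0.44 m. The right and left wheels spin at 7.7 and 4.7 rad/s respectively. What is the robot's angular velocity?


vR = r*wR = 0.05*7.7 = 0.385 m/s
vL = r*wL = 0.05*4.7 = 0.235 m/s
v = (vR+vL)/2 = 0.31 m/s
omega = (vR-vL)/L = 0.3409 rad/s
angular velocity = 0.3409 rad/s


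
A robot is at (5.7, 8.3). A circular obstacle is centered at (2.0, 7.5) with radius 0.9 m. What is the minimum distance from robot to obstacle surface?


center_dist = sqrt((5.7-2.0)^2 + (8.3-7.5)^2)
= sqrt(13.69 + 0.64)
= 3.7855
min_dist = center_dist - radius = 3.7855 - 0.9 = 2.8855 m


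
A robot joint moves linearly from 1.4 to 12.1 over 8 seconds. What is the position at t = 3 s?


s = t/T = 3/8 = 0.375
p(t) = p0 + (pf-p0)*s
= 1.4 + (12.1 - 1.4) * 0.375
= 5.4125


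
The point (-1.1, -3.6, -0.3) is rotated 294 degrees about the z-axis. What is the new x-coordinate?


Rotation about z-axis: x' = x*cos(theta) - y*sin(theta)
= -1.1 * 0.4067 - -3.6 * -0.9135
= -3.7362


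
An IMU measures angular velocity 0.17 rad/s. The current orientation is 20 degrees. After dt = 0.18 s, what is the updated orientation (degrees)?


delta_theta = w * dt = 0.17 * 0.18 = 0.0306 rad
= 1.7533 deg
theta_new = 20 + 1.7533 = 21.7533 deg


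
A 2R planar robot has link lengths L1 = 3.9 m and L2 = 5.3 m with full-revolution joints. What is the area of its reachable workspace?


r_max = L1 + L2 = 9.2 m
r_min = |L1 - L2| = 1.4 m
Area = pi*(r_max^2 - r_min^2)
= pi*(84.64 - 1.96)
= pi * 82.68
= 259.7469 m^2


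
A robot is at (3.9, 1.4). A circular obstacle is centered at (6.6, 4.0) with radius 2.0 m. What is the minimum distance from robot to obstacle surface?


center_dist = sqrt((3.9-6.6)^2 + (1.4-4.0)^2)
= sqrt(7.29 + 6.76)
= 3.7483
min_dist = center_dist - radius = 3.7483 - 2.0 = 1.7483 m


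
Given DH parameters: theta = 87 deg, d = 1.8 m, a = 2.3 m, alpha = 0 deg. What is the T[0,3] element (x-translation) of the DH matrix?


T[0,3] = a * cos(theta)
= 2.3 * cos(87 deg)
= 2.3 * 0.0523
= 0.1204


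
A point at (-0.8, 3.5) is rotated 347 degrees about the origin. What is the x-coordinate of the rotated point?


x' = x*cos(theta) - y*sin(theta)
cos(347 deg) = 0.9744, sin(347 deg) = -0.225
x' = -0.8 * 0.9744 - 3.5 * -0.225
= -0.7795 - -0.7873
= 0.0078


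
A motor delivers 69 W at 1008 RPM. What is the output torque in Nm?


omega = 1008 * 2*pi/60 = 105.5575 rad/s
tau = P / omega = 69 / 105.5575
= 0.6537 Nm


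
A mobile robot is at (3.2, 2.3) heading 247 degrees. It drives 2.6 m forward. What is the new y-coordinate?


y_new = y0 + d*sin(theta)
= 2.3 + 2.6*sin(247)
= 2.3 + -2.3933
= -0.0933


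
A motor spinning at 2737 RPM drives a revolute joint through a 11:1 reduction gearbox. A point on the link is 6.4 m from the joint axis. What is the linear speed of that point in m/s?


omega_motor = 2737 * 2*pi/60 = 286.618 rad/s
omega_joint = omega_motor / 11 = 26.0562 rad/s
v = omega_joint * r = 26.0562 * 6.4
= 166.7595 m/s


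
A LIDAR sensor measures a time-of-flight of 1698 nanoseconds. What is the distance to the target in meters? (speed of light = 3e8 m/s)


tof = 1698 ns = 1.698e-06 s
dist = c * tof / 2
= 3e8 * 1.698e-06 / 2
= 254.7 m


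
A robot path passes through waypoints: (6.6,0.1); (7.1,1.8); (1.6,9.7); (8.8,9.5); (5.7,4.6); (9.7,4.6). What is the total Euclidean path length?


Segment lengths:
  seg1 = sqrt((0.5)^2 + (1.7)^2) = 1.772
  seg2 = sqrt((-5.5)^2 + (7.9)^2) = 9.626
  seg3 = sqrt((7.2)^2 + (-0.2)^2) = 7.2028
  seg4 = sqrt((-3.1)^2 + (-4.9)^2) = 5.7983
  seg5 = sqrt((4.0)^2 + (0.0)^2) = 4.0
Total = 28.3991


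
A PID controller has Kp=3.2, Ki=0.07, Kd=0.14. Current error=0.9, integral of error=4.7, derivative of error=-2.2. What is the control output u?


u = Kp*e + Ki*int(e) + Kd*de/dt
= 3.2*0.9 + 0.07*4.7 + 0.14*(-2.2)
= 2.88 + 0.329 + -0.308
= 2.901


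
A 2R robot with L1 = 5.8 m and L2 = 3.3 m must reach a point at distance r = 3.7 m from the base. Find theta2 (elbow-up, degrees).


cos(theta2) = (r^2 - L1^2 - L2^2) / (2*L1*L2)
cos(theta2) = (13.69 - 33.64 - 10.89) / 38.28
cos(theta2) = -0.805643
theta2 = 143.6724 degrees


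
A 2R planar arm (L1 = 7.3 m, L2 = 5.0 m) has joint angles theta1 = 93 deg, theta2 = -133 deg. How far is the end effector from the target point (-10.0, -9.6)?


End effector via forward kinematics:
x = L1*cos(t1) + L2*cos(t1+t2) = 3.4482
y = L1*sin(t1) + L2*sin(t1+t2) = 4.0761
Distance to target:
d = sqrt((-10.0 - 3.4482)^2 + (-9.6 - 4.0761)^2)
= sqrt(180.8533 + 187.0346)
= 19.1804 m


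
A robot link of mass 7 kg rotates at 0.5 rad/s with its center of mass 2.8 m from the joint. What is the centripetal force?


F = m * omega^2 * r
= 7 * 0.5^2 * 2.8
= 7 * 0.25 * 2.8
= 4.9 N


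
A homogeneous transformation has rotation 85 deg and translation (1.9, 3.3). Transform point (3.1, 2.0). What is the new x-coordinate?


x' = cos(theta)*px - sin(theta)*py + tx
= 0.0872*3.1 - 0.9962*2.0 + 1.9
= 0.1778


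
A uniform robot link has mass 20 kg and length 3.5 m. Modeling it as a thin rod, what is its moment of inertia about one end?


I = (1/3) * m * L^2
= (1/3) * 20 * 3.5^2
= 0.333333 * 20 * 12.25
= 81.6667 kg*m^2


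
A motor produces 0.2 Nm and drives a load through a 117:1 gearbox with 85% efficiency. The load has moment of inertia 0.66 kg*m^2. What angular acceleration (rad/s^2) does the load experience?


tau_out = tau_motor * N * eta
= 0.2 * 117 * 0.85 = 19.89 Nm
alpha = tau_out / I = 19.89 / 0.66
= 30.1364 rad/s^2


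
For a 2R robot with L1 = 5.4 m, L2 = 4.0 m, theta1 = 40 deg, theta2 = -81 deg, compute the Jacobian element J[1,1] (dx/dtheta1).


J[1,1] = -L1*sin(t1) - L2*sin(t1+t2)
= -5.4*sin(40) - 4.0*sin(-41)
= -0.8468


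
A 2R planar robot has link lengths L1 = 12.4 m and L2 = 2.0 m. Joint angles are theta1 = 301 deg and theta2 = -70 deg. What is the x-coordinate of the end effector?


Convert angles to radians: theta1 = 5.2534, theta2 = -1.2217
x = L1*cos(theta1) + L2*cos(theta1+theta2)
x = 6.3865 + -1.2586
x = 5.1278


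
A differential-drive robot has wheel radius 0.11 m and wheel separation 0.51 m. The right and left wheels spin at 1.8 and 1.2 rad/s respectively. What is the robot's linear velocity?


vR = r*wR = 0.11*1.8 = 0.198 m/s
vL = r*wL = 0.11*1.2 = 0.132 m/s
v = (vR+vL)/2 = 0.165 m/s
omega = (vR-vL)/L = 0.1294 rad/s
linear velocity = 0.165 m/s


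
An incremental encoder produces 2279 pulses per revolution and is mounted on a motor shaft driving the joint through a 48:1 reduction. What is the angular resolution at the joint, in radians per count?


counts per rev = 2279
effective counts at joint = 2279 * 48 = 109392
resolution = 2*pi / 109392
= 5.7437e-05 rad/count


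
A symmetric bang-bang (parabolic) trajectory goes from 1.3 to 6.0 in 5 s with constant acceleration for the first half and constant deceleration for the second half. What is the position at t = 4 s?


Symmetric rest-to-rest: each phase covers (pf-p0)/2 in time T/2. 0.5*a*(T/2)^2 = (pf-p0)/2 => a = 4*(pf-p0)/T^2
a = 4*(6.0-1.3)/5^2 = 0.752
t = 4 is in the deceleration phase (t > T/2).
p = pf - 0.5*a*(T-t)^2 = 6.0 - 0.5*0.752*1^2
= 5.624


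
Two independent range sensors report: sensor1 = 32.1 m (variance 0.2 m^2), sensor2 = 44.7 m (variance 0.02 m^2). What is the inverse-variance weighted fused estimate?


w1 = (1/var1) / (1/var1 + 1/var2)
   = 5.0 / (5.0 + 50.0) = 0.0909
w2 = 1 - w1 = 0.9091
fused = w1*s1 + w2*s2 = 2.9182 + 40.6364
= 43.5545 m


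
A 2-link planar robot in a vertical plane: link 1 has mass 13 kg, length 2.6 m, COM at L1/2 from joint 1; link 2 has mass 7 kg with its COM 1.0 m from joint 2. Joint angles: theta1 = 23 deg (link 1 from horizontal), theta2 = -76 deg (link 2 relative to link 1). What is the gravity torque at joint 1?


Horizontal distance from joint 1 to link-1 COM:
  x_c1 = (L1/2)*cos(t1) = 1.3 * 0.9205 = 1.1967 m
Horizontal distance from joint 1 to link-2 COM:
  x_c2 = L1*cos(t1) + Lc2*cos(t1+t2)
       = 2.6*0.9205 + 1.0*0.6018 = 2.9951 m
tau1 = m1*g*x_c1 + m2*g*x_c2
     = 13*9.81*1.1967 + 7*9.81*2.9951
     = 152.6096 + 205.6754
     = 358.285 Nm


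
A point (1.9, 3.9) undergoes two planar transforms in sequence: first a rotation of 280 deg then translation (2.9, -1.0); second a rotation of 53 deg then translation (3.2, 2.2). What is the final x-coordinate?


After transform 1:
x1 = cos(280)*1.9 - sin(280)*3.9 + 2.9 = 7.0707
y1 = sin(280)*1.9 + cos(280)*3.9 + -1.0 = -2.1939
After transform 2:
x2 = cos(53)*7.0707 - sin(53)*-2.1939 + 3.2
= 9.2074


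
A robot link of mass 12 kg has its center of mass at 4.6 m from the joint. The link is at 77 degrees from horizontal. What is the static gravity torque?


tau = m*g*L*cos(angle)
= 12 * 9.81 * 4.6 * cos(77 deg)
= 12 * 9.81 * 4.6 * 0.225
= 121.8137 Nm


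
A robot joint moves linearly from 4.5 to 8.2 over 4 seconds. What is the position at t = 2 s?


s = t/T = 2/4 = 0.5
p(t) = p0 + (pf-p0)*s
= 4.5 + (8.2 - 4.5) * 0.5
= 6.35


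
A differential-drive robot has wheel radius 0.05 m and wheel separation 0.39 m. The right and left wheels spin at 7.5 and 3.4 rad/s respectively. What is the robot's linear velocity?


vR = r*wR = 0.05*7.5 = 0.375 m/s
vL = r*wL = 0.05*3.4 = 0.17 m/s
v = (vR+vL)/2 = 0.2725 m/s
omega = (vR-vL)/L = 0.5256 rad/s
linear velocity = 0.2725 m/s


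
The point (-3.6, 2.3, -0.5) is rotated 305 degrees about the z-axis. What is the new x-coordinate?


Rotation about z-axis: x' = x*cos(theta) - y*sin(theta)
= -3.6 * 0.5736 - 2.3 * -0.8192
= -0.1808


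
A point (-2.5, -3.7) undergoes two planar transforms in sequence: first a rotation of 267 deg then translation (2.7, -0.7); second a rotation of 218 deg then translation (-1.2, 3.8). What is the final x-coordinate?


After transform 1:
x1 = cos(267)*-2.5 - sin(267)*-3.7 + 2.7 = -0.8641
y1 = sin(267)*-2.5 + cos(267)*-3.7 + -0.7 = 1.9902
After transform 2:
x2 = cos(218)*-0.8641 - sin(218)*1.9902 + -1.2
= 0.7062


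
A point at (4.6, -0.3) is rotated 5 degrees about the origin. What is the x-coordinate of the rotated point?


x' = x*cos(theta) - y*sin(theta)
cos(5 deg) = 0.9962, sin(5 deg) = 0.0872
x' = 4.6 * 0.9962 - -0.3 * 0.0872
= 4.5825 - -0.0261
= 4.6086


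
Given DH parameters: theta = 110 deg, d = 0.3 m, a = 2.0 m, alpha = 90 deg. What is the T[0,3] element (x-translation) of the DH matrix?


T[0,3] = a * cos(theta)
= 2.0 * cos(110 deg)
= 2.0 * -0.342
= -0.684


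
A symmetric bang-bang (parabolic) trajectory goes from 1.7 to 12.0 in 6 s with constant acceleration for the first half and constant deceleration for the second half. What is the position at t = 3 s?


Symmetric rest-to-rest: each phase covers (pf-p0)/2 in time T/2. 0.5*a*(T/2)^2 = (pf-p0)/2 => a = 4*(pf-p0)/T^2
a = 4*(12.0-1.7)/6^2 = 1.1444
t = 3 is in the acceleration phase (t <= T/2).
p = p0 + 0.5*a*t^2 = 1.7 + 0.5*1.1444*3^2
= 6.85


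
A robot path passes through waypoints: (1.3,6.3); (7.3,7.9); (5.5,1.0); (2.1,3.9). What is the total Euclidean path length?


Segment lengths:
  seg1 = sqrt((6.0)^2 + (1.6)^2) = 6.2097
  seg2 = sqrt((-1.8)^2 + (-6.9)^2) = 7.1309
  seg3 = sqrt((-3.4)^2 + (2.9)^2) = 4.4688
Total = 17.8094


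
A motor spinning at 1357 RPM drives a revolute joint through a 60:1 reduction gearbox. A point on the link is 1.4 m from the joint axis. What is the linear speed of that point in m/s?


omega_motor = 1357 * 2*pi/60 = 142.1047 rad/s
omega_joint = omega_motor / 60 = 2.3684 rad/s
v = omega_joint * r = 2.3684 * 1.4
= 3.3158 m/s


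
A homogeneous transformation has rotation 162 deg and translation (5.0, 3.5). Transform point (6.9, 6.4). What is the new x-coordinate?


x' = cos(theta)*px - sin(theta)*py + tx
= -0.9511*6.9 - 0.309*6.4 + 5.0
= -3.54


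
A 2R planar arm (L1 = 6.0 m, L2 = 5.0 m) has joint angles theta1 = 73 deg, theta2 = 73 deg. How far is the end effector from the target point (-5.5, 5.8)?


End effector via forward kinematics:
x = L1*cos(t1) + L2*cos(t1+t2) = -2.391
y = L1*sin(t1) + L2*sin(t1+t2) = 8.5338
Distance to target:
d = sqrt((-5.5 - -2.391)^2 + (5.8 - 8.5338)^2)
= sqrt(9.6661 + 7.4736)
= 4.14 m


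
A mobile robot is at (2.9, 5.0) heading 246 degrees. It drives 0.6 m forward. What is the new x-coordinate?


x_new = x0 + d*cos(theta)
= 2.9 + 0.6*cos(246)
= 2.9 + -0.244
= 2.656


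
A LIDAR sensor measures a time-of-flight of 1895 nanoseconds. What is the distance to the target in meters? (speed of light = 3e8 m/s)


tof = 1895 ns = 1.895e-06 s
dist = c * tof / 2
= 3e8 * 1.895e-06 / 2
= 284.25 m


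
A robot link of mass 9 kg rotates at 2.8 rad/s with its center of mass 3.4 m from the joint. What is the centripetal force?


F = m * omega^2 * r
= 9 * 2.8^2 * 3.4
= 9 * 7.84 * 3.4
= 239.904 N


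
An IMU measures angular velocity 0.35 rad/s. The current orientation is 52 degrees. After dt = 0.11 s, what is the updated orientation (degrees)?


delta_theta = w * dt = 0.35 * 0.11 = 0.0385 rad
= 2.2059 deg
theta_new = 52 + 2.2059 = 54.2059 deg


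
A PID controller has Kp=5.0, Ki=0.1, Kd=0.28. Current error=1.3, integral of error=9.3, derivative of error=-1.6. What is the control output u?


u = Kp*e + Ki*int(e) + Kd*de/dt
= 5.0*1.3 + 0.1*9.3 + 0.28*(-1.6)
= 6.5 + 0.93 + -0.448
= 6.982


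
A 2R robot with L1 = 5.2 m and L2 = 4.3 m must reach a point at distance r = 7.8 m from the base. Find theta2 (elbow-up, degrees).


cos(theta2) = (r^2 - L1^2 - L2^2) / (2*L1*L2)
cos(theta2) = (60.84 - 27.04 - 18.49) / 44.72
cos(theta2) = 0.342352
theta2 = 69.9797 degrees


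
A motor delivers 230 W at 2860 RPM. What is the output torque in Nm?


omega = 2860 * 2*pi/60 = 299.4985 rad/s
tau = P / omega = 230 / 299.4985
= 0.768 Nm


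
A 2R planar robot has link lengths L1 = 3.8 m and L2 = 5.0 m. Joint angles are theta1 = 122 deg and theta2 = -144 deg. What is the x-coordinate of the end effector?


Convert angles to radians: theta1 = 2.1293, theta2 = -2.5133
x = L1*cos(theta1) + L2*cos(theta1+theta2)
x = -2.0137 + 4.6359
x = 2.6222


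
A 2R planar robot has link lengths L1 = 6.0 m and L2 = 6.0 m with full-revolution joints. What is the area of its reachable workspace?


r_max = L1 + L2 = 12.0 m
r_min = |L1 - L2| = 0.0 m
Area = pi*(r_max^2 - r_min^2)
= pi*(144.0 - 0.0)
= pi * 144.0
= 452.3893 m^2


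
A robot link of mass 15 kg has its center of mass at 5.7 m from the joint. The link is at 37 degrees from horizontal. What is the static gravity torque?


tau = m*g*L*cos(angle)
= 15 * 9.81 * 5.7 * cos(37 deg)
= 15 * 9.81 * 5.7 * 0.7986
= 669.8595 Nm
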